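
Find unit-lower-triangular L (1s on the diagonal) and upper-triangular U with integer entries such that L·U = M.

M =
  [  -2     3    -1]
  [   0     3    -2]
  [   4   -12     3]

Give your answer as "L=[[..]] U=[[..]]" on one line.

L=[[1,0,0],[0,1,0],[-2,-2,1]] U=[[-2,3,-1],[0,3,-2],[0,0,-3]]

  row1 -= 0·row0 → [0,3,-2]
  row2 -= -2·row0 → [0,-6,1]
  row2 -= -2·row1 → [0,0,-3]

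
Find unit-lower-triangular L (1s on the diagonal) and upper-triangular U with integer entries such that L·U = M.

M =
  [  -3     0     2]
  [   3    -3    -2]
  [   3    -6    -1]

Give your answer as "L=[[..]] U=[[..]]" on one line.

  r1 -= -1·r0 → [0,-3,0]
  r2 -= -1·r0 → [0,-6,1]
  r2 -= 2·r1 → [0,0,1]

L=[[1,0,0],[-1,1,0],[-1,2,1]] U=[[-3,0,2],[0,-3,0],[0,0,1]]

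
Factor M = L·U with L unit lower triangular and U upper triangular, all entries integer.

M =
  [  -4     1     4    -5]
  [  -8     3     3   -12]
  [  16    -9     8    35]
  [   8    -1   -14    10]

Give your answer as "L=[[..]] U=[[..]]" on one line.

L=[[1,0,0,0],[2,1,0,0],[-4,-5,1,0],[-2,1,1,1]] U=[[-4,1,4,-5],[0,1,-5,-2],[0,0,-1,5],[0,0,0,-3]]

  R1 -= 2·R0 → [0,1,-5,-2]
  R2 -= -4·R0 → [0,-5,24,15]
  R3 -= -2·R0 → [0,1,-6,0]
  R2 -= -5·R1 → [0,0,-1,5]
  R3 -= 1·R1 → [0,0,-1,2]
  R3 -= 1·R2 → [0,0,0,-3]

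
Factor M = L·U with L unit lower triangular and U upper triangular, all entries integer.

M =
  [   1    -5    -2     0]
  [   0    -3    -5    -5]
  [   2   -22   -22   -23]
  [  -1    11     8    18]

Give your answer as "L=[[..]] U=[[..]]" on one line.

L=[[1,0,0,0],[0,1,0,0],[2,4,1,0],[-1,-2,-2,1]] U=[[1,-5,-2,0],[0,-3,-5,-5],[0,0,2,-3],[0,0,0,2]]

  row1 -= 0·row0 → [0,-3,-5,-5]
  row2 -= 2·row0 → [0,-12,-18,-23]
  row3 -= -1·row0 → [0,6,6,18]
  row2 -= 4·row1 → [0,0,2,-3]
  row3 -= -2·row1 → [0,0,-4,8]
  row3 -= -2·row2 → [0,0,0,2]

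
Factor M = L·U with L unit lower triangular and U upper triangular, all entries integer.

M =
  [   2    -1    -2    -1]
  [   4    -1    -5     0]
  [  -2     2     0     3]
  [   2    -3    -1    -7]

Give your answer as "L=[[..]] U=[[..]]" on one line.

L=[[1,0,0,0],[2,1,0,0],[-1,1,1,0],[1,-2,1,1]] U=[[2,-1,-2,-1],[0,1,-1,2],[0,0,-1,0],[0,0,0,-2]]

  r1 -= 2·r0 → [0,1,-1,2]
  r2 -= -1·r0 → [0,1,-2,2]
  r3 -= 1·r0 → [0,-2,1,-6]
  r2 -= 1·r1 → [0,0,-1,0]
  r3 -= -2·r1 → [0,0,-1,-2]
  r3 -= 1·r2 → [0,0,0,-2]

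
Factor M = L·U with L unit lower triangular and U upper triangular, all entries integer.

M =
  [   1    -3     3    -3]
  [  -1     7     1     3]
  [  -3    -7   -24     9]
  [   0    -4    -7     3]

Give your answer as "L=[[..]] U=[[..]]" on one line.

L=[[1,0,0,0],[-1,1,0,0],[-3,-4,1,0],[0,-1,-3,1]] U=[[1,-3,3,-3],[0,4,4,0],[0,0,1,0],[0,0,0,3]]

  row1 -= -1·row0 → [0,4,4,0]
  row2 -= -3·row0 → [0,-16,-15,0]
  row3 -= 0·row0 → [0,-4,-7,3]
  row2 -= -4·row1 → [0,0,1,0]
  row3 -= -1·row1 → [0,0,-3,3]
  row3 -= -3·row2 → [0,0,0,3]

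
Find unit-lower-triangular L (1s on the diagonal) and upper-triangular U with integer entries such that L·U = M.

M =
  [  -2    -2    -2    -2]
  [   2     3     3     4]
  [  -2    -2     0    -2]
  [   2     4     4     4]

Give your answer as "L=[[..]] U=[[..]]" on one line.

L=[[1,0,0,0],[-1,1,0,0],[1,0,1,0],[-1,2,0,1]] U=[[-2,-2,-2,-2],[0,1,1,2],[0,0,2,0],[0,0,0,-2]]

  R1 -= -1·R0 → [0,1,1,2]
  R2 -= 1·R0 → [0,0,2,0]
  R3 -= -1·R0 → [0,2,2,2]
  R2 -= 0·R1 → [0,0,2,0]
  R3 -= 2·R1 → [0,0,0,-2]
  R3 -= 0·R2 → [0,0,0,-2]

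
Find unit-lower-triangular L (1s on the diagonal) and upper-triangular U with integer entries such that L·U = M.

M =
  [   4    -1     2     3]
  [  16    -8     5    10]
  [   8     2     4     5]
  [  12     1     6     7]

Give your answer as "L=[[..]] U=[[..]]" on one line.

  row1 -= 4·row0 → [0,-4,-3,-2]
  row2 -= 2·row0 → [0,4,0,-1]
  row3 -= 3·row0 → [0,4,0,-2]
  row2 -= -1·row1 → [0,0,-3,-3]
  row3 -= -1·row1 → [0,0,-3,-4]
  row3 -= 1·row2 → [0,0,0,-1]

L=[[1,0,0,0],[4,1,0,0],[2,-1,1,0],[3,-1,1,1]] U=[[4,-1,2,3],[0,-4,-3,-2],[0,0,-3,-3],[0,0,0,-1]]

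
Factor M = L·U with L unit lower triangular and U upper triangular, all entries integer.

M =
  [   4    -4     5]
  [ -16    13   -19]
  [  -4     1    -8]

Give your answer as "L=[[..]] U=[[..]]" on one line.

  row1 -= -4·row0 → [0,-3,1]
  row2 -= -1·row0 → [0,-3,-3]
  row2 -= 1·row1 → [0,0,-4]

L=[[1,0,0],[-4,1,0],[-1,1,1]] U=[[4,-4,5],[0,-3,1],[0,0,-4]]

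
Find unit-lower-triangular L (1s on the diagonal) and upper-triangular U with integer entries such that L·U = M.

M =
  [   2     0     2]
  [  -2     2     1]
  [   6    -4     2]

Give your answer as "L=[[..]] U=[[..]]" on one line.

  R1 -= -1·R0 → [0,2,3]
  R2 -= 3·R0 → [0,-4,-4]
  R2 -= -2·R1 → [0,0,2]

L=[[1,0,0],[-1,1,0],[3,-2,1]] U=[[2,0,2],[0,2,3],[0,0,2]]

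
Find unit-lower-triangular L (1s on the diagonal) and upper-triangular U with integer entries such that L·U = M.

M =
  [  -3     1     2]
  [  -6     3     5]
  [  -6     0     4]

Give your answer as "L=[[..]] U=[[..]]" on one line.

L=[[1,0,0],[2,1,0],[2,-2,1]] U=[[-3,1,2],[0,1,1],[0,0,2]]

  r1 -= 2·r0 → [0,1,1]
  r2 -= 2·r0 → [0,-2,0]
  r2 -= -2·r1 → [0,0,2]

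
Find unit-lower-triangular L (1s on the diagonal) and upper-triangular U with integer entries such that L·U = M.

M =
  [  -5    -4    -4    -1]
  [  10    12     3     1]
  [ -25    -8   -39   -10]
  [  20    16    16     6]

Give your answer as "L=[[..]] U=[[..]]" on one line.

  R1 -= -2·R0 → [0,4,-5,-1]
  R2 -= 5·R0 → [0,12,-19,-5]
  R3 -= -4·R0 → [0,0,0,2]
  R2 -= 3·R1 → [0,0,-4,-2]
  R3 -= 0·R1 → [0,0,0,2]
  R3 -= 0·R2 → [0,0,0,2]

L=[[1,0,0,0],[-2,1,0,0],[5,3,1,0],[-4,0,0,1]] U=[[-5,-4,-4,-1],[0,4,-5,-1],[0,0,-4,-2],[0,0,0,2]]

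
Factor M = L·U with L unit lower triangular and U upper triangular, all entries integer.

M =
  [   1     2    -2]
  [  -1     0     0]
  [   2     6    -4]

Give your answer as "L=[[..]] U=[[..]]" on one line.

  r1 -= -1·r0 → [0,2,-2]
  r2 -= 2·r0 → [0,2,0]
  r2 -= 1·r1 → [0,0,2]

L=[[1,0,0],[-1,1,0],[2,1,1]] U=[[1,2,-2],[0,2,-2],[0,0,2]]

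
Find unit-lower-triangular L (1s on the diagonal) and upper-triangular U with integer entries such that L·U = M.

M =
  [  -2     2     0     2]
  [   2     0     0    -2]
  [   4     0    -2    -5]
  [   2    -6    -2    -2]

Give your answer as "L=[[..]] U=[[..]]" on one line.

  R1 -= -1·R0 → [0,2,0,0]
  R2 -= -2·R0 → [0,4,-2,-1]
  R3 -= -1·R0 → [0,-4,-2,0]
  R2 -= 2·R1 → [0,0,-2,-1]
  R3 -= -2·R1 → [0,0,-2,0]
  R3 -= 1·R2 → [0,0,0,1]

L=[[1,0,0,0],[-1,1,0,0],[-2,2,1,0],[-1,-2,1,1]] U=[[-2,2,0,2],[0,2,0,0],[0,0,-2,-1],[0,0,0,1]]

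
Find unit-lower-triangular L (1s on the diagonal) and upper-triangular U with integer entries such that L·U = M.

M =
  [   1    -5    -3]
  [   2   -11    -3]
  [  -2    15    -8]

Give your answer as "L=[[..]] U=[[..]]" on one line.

L=[[1,0,0],[2,1,0],[-2,-5,1]] U=[[1,-5,-3],[0,-1,3],[0,0,1]]

  row1 -= 2·row0 → [0,-1,3]
  row2 -= -2·row0 → [0,5,-14]
  row2 -= -5·row1 → [0,0,1]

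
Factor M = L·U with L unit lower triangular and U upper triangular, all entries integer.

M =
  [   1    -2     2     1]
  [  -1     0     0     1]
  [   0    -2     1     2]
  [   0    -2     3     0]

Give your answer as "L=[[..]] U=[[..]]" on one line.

  R1 -= -1·R0 → [0,-2,2,2]
  R2 -= 0·R0 → [0,-2,1,2]
  R3 -= 0·R0 → [0,-2,3,0]
  R2 -= 1·R1 → [0,0,-1,0]
  R3 -= 1·R1 → [0,0,1,-2]
  R3 -= -1·R2 → [0,0,0,-2]

L=[[1,0,0,0],[-1,1,0,0],[0,1,1,0],[0,1,-1,1]] U=[[1,-2,2,1],[0,-2,2,2],[0,0,-1,0],[0,0,0,-2]]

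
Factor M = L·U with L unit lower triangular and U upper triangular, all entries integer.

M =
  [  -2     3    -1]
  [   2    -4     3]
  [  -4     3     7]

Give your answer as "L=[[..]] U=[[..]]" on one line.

  r1 -= -1·r0 → [0,-1,2]
  r2 -= 2·r0 → [0,-3,9]
  r2 -= 3·r1 → [0,0,3]

L=[[1,0,0],[-1,1,0],[2,3,1]] U=[[-2,3,-1],[0,-1,2],[0,0,3]]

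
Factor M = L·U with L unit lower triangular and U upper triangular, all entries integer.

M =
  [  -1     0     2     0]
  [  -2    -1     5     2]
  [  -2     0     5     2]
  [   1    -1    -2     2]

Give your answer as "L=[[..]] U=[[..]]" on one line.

  row1 -= 2·row0 → [0,-1,1,2]
  row2 -= 2·row0 → [0,0,1,2]
  row3 -= -1·row0 → [0,-1,0,2]
  row2 -= 0·row1 → [0,0,1,2]
  row3 -= 1·row1 → [0,0,-1,0]
  row3 -= -1·row2 → [0,0,0,2]

L=[[1,0,0,0],[2,1,0,0],[2,0,1,0],[-1,1,-1,1]] U=[[-1,0,2,0],[0,-1,1,2],[0,0,1,2],[0,0,0,2]]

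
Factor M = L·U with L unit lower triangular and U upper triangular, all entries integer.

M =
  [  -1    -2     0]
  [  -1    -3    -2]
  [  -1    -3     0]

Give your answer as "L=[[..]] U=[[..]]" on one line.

  row1 -= 1·row0 → [0,-1,-2]
  row2 -= 1·row0 → [0,-1,0]
  row2 -= 1·row1 → [0,0,2]

L=[[1,0,0],[1,1,0],[1,1,1]] U=[[-1,-2,0],[0,-1,-2],[0,0,2]]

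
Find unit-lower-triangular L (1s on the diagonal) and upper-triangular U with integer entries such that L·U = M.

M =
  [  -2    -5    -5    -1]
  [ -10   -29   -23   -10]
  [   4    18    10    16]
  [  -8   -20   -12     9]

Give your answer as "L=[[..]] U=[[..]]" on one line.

  R1 -= 5·R0 → [0,-4,2,-5]
  R2 -= -2·R0 → [0,8,0,14]
  R3 -= 4·R0 → [0,0,8,13]
  R2 -= -2·R1 → [0,0,4,4]
  R3 -= 0·R1 → [0,0,8,13]
  R3 -= 2·R2 → [0,0,0,5]

L=[[1,0,0,0],[5,1,0,0],[-2,-2,1,0],[4,0,2,1]] U=[[-2,-5,-5,-1],[0,-4,2,-5],[0,0,4,4],[0,0,0,5]]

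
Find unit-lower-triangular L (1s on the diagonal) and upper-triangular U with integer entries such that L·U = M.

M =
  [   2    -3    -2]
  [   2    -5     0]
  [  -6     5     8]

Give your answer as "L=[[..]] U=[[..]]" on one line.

L=[[1,0,0],[1,1,0],[-3,2,1]] U=[[2,-3,-2],[0,-2,2],[0,0,-2]]

  R1 -= 1·R0 → [0,-2,2]
  R2 -= -3·R0 → [0,-4,2]
  R2 -= 2·R1 → [0,0,-2]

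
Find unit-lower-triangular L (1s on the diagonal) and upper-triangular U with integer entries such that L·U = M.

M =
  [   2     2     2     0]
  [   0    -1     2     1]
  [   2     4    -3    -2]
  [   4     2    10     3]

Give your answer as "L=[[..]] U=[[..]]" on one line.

L=[[1,0,0,0],[0,1,0,0],[1,-2,1,0],[2,2,-2,1]] U=[[2,2,2,0],[0,-1,2,1],[0,0,-1,0],[0,0,0,1]]

  row1 -= 0·row0 → [0,-1,2,1]
  row2 -= 1·row0 → [0,2,-5,-2]
  row3 -= 2·row0 → [0,-2,6,3]
  row2 -= -2·row1 → [0,0,-1,0]
  row3 -= 2·row1 → [0,0,2,1]
  row3 -= -2·row2 → [0,0,0,1]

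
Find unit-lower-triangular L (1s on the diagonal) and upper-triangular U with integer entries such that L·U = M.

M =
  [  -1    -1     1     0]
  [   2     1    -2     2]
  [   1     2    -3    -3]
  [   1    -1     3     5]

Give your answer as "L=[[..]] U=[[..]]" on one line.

  row1 -= -2·row0 → [0,-1,0,2]
  row2 -= -1·row0 → [0,1,-2,-3]
  row3 -= -1·row0 → [0,-2,4,5]
  row2 -= -1·row1 → [0,0,-2,-1]
  row3 -= 2·row1 → [0,0,4,1]
  row3 -= -2·row2 → [0,0,0,-1]

L=[[1,0,0,0],[-2,1,0,0],[-1,-1,1,0],[-1,2,-2,1]] U=[[-1,-1,1,0],[0,-1,0,2],[0,0,-2,-1],[0,0,0,-1]]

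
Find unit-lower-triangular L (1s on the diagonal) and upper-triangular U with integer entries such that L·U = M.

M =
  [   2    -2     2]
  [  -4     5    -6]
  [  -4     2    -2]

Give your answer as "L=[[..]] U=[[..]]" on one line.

  R1 -= -2·R0 → [0,1,-2]
  R2 -= -2·R0 → [0,-2,2]
  R2 -= -2·R1 → [0,0,-2]

L=[[1,0,0],[-2,1,0],[-2,-2,1]] U=[[2,-2,2],[0,1,-2],[0,0,-2]]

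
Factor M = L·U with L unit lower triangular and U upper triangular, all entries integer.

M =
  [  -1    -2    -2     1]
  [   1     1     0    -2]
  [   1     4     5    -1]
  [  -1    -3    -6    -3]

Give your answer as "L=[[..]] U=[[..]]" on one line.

L=[[1,0,0,0],[-1,1,0,0],[-1,-2,1,0],[1,1,2,1]] U=[[-1,-2,-2,1],[0,-1,-2,-1],[0,0,-1,-2],[0,0,0,1]]

  R1 -= -1·R0 → [0,-1,-2,-1]
  R2 -= -1·R0 → [0,2,3,0]
  R3 -= 1·R0 → [0,-1,-4,-4]
  R2 -= -2·R1 → [0,0,-1,-2]
  R3 -= 1·R1 → [0,0,-2,-3]
  R3 -= 2·R2 → [0,0,0,1]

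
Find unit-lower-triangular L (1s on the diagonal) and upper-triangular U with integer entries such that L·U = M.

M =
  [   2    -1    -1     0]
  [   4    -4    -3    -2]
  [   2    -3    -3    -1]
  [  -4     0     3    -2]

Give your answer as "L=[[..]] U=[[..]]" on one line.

L=[[1,0,0,0],[2,1,0,0],[1,1,1,0],[-2,1,-2,1]] U=[[2,-1,-1,0],[0,-2,-1,-2],[0,0,-1,1],[0,0,0,2]]

  r1 -= 2·r0 → [0,-2,-1,-2]
  r2 -= 1·r0 → [0,-2,-2,-1]
  r3 -= -2·r0 → [0,-2,1,-2]
  r2 -= 1·r1 → [0,0,-1,1]
  r3 -= 1·r1 → [0,0,2,0]
  r3 -= -2·r2 → [0,0,0,2]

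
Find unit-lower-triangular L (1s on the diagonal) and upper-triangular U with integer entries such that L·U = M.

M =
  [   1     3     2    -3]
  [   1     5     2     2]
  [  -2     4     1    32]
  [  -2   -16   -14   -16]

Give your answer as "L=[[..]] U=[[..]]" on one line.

  row1 -= 1·row0 → [0,2,0,5]
  row2 -= -2·row0 → [0,10,5,26]
  row3 -= -2·row0 → [0,-10,-10,-22]
  row2 -= 5·row1 → [0,0,5,1]
  row3 -= -5·row1 → [0,0,-10,3]
  row3 -= -2·row2 → [0,0,0,5]

L=[[1,0,0,0],[1,1,0,0],[-2,5,1,0],[-2,-5,-2,1]] U=[[1,3,2,-3],[0,2,0,5],[0,0,5,1],[0,0,0,5]]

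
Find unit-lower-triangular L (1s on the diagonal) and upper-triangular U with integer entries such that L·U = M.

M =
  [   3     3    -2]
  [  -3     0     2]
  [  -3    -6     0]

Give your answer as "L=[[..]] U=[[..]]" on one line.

L=[[1,0,0],[-1,1,0],[-1,-1,1]] U=[[3,3,-2],[0,3,0],[0,0,-2]]

  r1 -= -1·r0 → [0,3,0]
  r2 -= -1·r0 → [0,-3,-2]
  r2 -= -1·r1 → [0,0,-2]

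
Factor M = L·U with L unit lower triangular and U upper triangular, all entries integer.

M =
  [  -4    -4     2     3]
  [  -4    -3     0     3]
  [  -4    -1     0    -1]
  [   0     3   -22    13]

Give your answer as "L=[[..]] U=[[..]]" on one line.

L=[[1,0,0,0],[1,1,0,0],[1,3,1,0],[0,3,-4,1]] U=[[-4,-4,2,3],[0,1,-2,0],[0,0,4,-4],[0,0,0,-3]]

  row1 -= 1·row0 → [0,1,-2,0]
  row2 -= 1·row0 → [0,3,-2,-4]
  row3 -= 0·row0 → [0,3,-22,13]
  row2 -= 3·row1 → [0,0,4,-4]
  row3 -= 3·row1 → [0,0,-16,13]
  row3 -= -4·row2 → [0,0,0,-3]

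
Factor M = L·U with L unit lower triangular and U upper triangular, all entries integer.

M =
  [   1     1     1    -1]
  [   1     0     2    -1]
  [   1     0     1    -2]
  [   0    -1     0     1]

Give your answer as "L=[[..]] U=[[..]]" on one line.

L=[[1,0,0,0],[1,1,0,0],[1,1,1,0],[0,1,1,1]] U=[[1,1,1,-1],[0,-1,1,0],[0,0,-1,-1],[0,0,0,2]]

  row1 -= 1·row0 → [0,-1,1,0]
  row2 -= 1·row0 → [0,-1,0,-1]
  row3 -= 0·row0 → [0,-1,0,1]
  row2 -= 1·row1 → [0,0,-1,-1]
  row3 -= 1·row1 → [0,0,-1,1]
  row3 -= 1·row2 → [0,0,0,2]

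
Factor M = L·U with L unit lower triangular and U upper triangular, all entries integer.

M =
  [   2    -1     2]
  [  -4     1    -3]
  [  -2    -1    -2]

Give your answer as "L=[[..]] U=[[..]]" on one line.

L=[[1,0,0],[-2,1,0],[-1,2,1]] U=[[2,-1,2],[0,-1,1],[0,0,-2]]

  r1 -= -2·r0 → [0,-1,1]
  r2 -= -1·r0 → [0,-2,0]
  r2 -= 2·r1 → [0,0,-2]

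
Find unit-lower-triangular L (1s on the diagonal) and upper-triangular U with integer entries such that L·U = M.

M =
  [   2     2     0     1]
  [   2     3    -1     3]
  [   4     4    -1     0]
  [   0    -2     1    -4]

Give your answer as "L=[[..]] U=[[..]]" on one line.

  r1 -= 1·r0 → [0,1,-1,2]
  r2 -= 2·r0 → [0,0,-1,-2]
  r3 -= 0·r0 → [0,-2,1,-4]
  r2 -= 0·r1 → [0,0,-1,-2]
  r3 -= -2·r1 → [0,0,-1,0]
  r3 -= 1·r2 → [0,0,0,2]

L=[[1,0,0,0],[1,1,0,0],[2,0,1,0],[0,-2,1,1]] U=[[2,2,0,1],[0,1,-1,2],[0,0,-1,-2],[0,0,0,2]]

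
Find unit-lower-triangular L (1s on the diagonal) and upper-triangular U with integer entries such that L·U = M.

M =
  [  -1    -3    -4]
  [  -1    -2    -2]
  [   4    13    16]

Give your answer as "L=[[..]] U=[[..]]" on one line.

  r1 -= 1·r0 → [0,1,2]
  r2 -= -4·r0 → [0,1,0]
  r2 -= 1·r1 → [0,0,-2]

L=[[1,0,0],[1,1,0],[-4,1,1]] U=[[-1,-3,-4],[0,1,2],[0,0,-2]]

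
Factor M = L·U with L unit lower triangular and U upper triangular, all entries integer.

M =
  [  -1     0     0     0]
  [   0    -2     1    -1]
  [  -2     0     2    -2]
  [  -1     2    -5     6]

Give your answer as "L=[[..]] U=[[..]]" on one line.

L=[[1,0,0,0],[0,1,0,0],[2,0,1,0],[1,-1,-2,1]] U=[[-1,0,0,0],[0,-2,1,-1],[0,0,2,-2],[0,0,0,1]]

  r1 -= 0·r0 → [0,-2,1,-1]
  r2 -= 2·r0 → [0,0,2,-2]
  r3 -= 1·r0 → [0,2,-5,6]
  r2 -= 0·r1 → [0,0,2,-2]
  r3 -= -1·r1 → [0,0,-4,5]
  r3 -= -2·r2 → [0,0,0,1]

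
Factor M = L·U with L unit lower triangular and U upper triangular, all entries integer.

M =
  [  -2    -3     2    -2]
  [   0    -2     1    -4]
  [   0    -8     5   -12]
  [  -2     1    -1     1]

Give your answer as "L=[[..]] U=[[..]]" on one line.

  row1 -= 0·row0 → [0,-2,1,-4]
  row2 -= 0·row0 → [0,-8,5,-12]
  row3 -= 1·row0 → [0,4,-3,3]
  row2 -= 4·row1 → [0,0,1,4]
  row3 -= -2·row1 → [0,0,-1,-5]
  row3 -= -1·row2 → [0,0,0,-1]

L=[[1,0,0,0],[0,1,0,0],[0,4,1,0],[1,-2,-1,1]] U=[[-2,-3,2,-2],[0,-2,1,-4],[0,0,1,4],[0,0,0,-1]]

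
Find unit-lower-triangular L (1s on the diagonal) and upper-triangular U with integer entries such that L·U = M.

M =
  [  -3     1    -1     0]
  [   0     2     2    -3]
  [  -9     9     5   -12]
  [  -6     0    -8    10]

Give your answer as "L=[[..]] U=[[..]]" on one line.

L=[[1,0,0,0],[0,1,0,0],[3,3,1,0],[2,-1,-2,1]] U=[[-3,1,-1,0],[0,2,2,-3],[0,0,2,-3],[0,0,0,1]]

  R1 -= 0·R0 → [0,2,2,-3]
  R2 -= 3·R0 → [0,6,8,-12]
  R3 -= 2·R0 → [0,-2,-6,10]
  R2 -= 3·R1 → [0,0,2,-3]
  R3 -= -1·R1 → [0,0,-4,7]
  R3 -= -2·R2 → [0,0,0,1]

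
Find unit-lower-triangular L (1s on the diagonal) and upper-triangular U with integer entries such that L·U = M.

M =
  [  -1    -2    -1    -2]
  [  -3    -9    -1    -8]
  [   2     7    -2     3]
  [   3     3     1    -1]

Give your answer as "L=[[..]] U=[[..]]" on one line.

L=[[1,0,0,0],[3,1,0,0],[-2,-1,1,0],[-3,1,2,1]] U=[[-1,-2,-1,-2],[0,-3,2,-2],[0,0,-2,-3],[0,0,0,1]]

  r1 -= 3·r0 → [0,-3,2,-2]
  r2 -= -2·r0 → [0,3,-4,-1]
  r3 -= -3·r0 → [0,-3,-2,-7]
  r2 -= -1·r1 → [0,0,-2,-3]
  r3 -= 1·r1 → [0,0,-4,-5]
  r3 -= 2·r2 → [0,0,0,1]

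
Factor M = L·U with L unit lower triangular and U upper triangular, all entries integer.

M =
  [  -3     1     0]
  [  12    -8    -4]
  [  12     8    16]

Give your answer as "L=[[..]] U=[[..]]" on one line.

L=[[1,0,0],[-4,1,0],[-4,-3,1]] U=[[-3,1,0],[0,-4,-4],[0,0,4]]

  R1 -= -4·R0 → [0,-4,-4]
  R2 -= -4·R0 → [0,12,16]
  R2 -= -3·R1 → [0,0,4]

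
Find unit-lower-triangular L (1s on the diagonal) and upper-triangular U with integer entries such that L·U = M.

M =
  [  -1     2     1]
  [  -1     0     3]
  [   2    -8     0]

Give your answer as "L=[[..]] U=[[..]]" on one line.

L=[[1,0,0],[1,1,0],[-2,2,1]] U=[[-1,2,1],[0,-2,2],[0,0,-2]]

  r1 -= 1·r0 → [0,-2,2]
  r2 -= -2·r0 → [0,-4,2]
  r2 -= 2·r1 → [0,0,-2]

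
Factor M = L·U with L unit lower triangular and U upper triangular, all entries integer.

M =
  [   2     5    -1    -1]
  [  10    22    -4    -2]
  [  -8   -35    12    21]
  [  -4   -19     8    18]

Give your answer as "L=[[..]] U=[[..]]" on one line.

  R1 -= 5·R0 → [0,-3,1,3]
  R2 -= -4·R0 → [0,-15,8,17]
  R3 -= -2·R0 → [0,-9,6,16]
  R2 -= 5·R1 → [0,0,3,2]
  R3 -= 3·R1 → [0,0,3,7]
  R3 -= 1·R2 → [0,0,0,5]

L=[[1,0,0,0],[5,1,0,0],[-4,5,1,0],[-2,3,1,1]] U=[[2,5,-1,-1],[0,-3,1,3],[0,0,3,2],[0,0,0,5]]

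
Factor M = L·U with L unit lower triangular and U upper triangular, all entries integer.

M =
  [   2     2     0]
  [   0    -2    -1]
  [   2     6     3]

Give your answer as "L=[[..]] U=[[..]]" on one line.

L=[[1,0,0],[0,1,0],[1,-2,1]] U=[[2,2,0],[0,-2,-1],[0,0,1]]

  R1 -= 0·R0 → [0,-2,-1]
  R2 -= 1·R0 → [0,4,3]
  R2 -= -2·R1 → [0,0,1]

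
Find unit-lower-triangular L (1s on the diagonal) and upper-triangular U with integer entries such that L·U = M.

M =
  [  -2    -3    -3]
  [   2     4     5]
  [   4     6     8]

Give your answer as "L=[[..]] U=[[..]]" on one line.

L=[[1,0,0],[-1,1,0],[-2,0,1]] U=[[-2,-3,-3],[0,1,2],[0,0,2]]

  row1 -= -1·row0 → [0,1,2]
  row2 -= -2·row0 → [0,0,2]
  row2 -= 0·row1 → [0,0,2]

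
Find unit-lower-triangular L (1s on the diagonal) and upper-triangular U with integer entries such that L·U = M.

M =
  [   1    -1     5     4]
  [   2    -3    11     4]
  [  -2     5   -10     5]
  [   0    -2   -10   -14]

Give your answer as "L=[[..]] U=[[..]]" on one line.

L=[[1,0,0,0],[2,1,0,0],[-2,-3,1,0],[0,2,-4,1]] U=[[1,-1,5,4],[0,-1,1,-4],[0,0,3,1],[0,0,0,-2]]

  R1 -= 2·R0 → [0,-1,1,-4]
  R2 -= -2·R0 → [0,3,0,13]
  R3 -= 0·R0 → [0,-2,-10,-14]
  R2 -= -3·R1 → [0,0,3,1]
  R3 -= 2·R1 → [0,0,-12,-6]
  R3 -= -4·R2 → [0,0,0,-2]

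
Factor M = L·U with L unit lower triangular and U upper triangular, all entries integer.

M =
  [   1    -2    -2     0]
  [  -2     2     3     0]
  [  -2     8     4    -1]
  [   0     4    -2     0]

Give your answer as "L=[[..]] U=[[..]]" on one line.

L=[[1,0,0,0],[-2,1,0,0],[-2,-2,1,0],[0,-2,2,1]] U=[[1,-2,-2,0],[0,-2,-1,0],[0,0,-2,-1],[0,0,0,2]]

  r1 -= -2·r0 → [0,-2,-1,0]
  r2 -= -2·r0 → [0,4,0,-1]
  r3 -= 0·r0 → [0,4,-2,0]
  r2 -= -2·r1 → [0,0,-2,-1]
  r3 -= -2·r1 → [0,0,-4,0]
  r3 -= 2·r2 → [0,0,0,2]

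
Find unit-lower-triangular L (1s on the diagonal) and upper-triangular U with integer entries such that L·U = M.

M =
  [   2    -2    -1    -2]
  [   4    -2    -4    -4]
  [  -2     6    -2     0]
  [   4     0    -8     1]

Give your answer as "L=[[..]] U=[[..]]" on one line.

  R1 -= 2·R0 → [0,2,-2,0]
  R2 -= -1·R0 → [0,4,-3,-2]
  R3 -= 2·R0 → [0,4,-6,5]
  R2 -= 2·R1 → [0,0,1,-2]
  R3 -= 2·R1 → [0,0,-2,5]
  R3 -= -2·R2 → [0,0,0,1]

L=[[1,0,0,0],[2,1,0,0],[-1,2,1,0],[2,2,-2,1]] U=[[2,-2,-1,-2],[0,2,-2,0],[0,0,1,-2],[0,0,0,1]]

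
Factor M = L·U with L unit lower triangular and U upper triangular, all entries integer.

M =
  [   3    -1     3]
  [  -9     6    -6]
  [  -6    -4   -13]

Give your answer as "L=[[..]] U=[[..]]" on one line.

L=[[1,0,0],[-3,1,0],[-2,-2,1]] U=[[3,-1,3],[0,3,3],[0,0,-1]]

  R1 -= -3·R0 → [0,3,3]
  R2 -= -2·R0 → [0,-6,-7]
  R2 -= -2·R1 → [0,0,-1]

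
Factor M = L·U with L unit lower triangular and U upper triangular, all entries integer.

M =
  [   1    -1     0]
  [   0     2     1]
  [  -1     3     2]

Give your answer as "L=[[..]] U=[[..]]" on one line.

L=[[1,0,0],[0,1,0],[-1,1,1]] U=[[1,-1,0],[0,2,1],[0,0,1]]

  row1 -= 0·row0 → [0,2,1]
  row2 -= -1·row0 → [0,2,2]
  row2 -= 1·row1 → [0,0,1]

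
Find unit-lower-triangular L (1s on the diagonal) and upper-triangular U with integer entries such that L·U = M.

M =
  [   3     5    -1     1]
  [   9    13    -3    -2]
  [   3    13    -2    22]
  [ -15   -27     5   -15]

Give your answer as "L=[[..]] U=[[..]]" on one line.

L=[[1,0,0,0],[3,1,0,0],[1,-4,1,0],[-5,1,0,1]] U=[[3,5,-1,1],[0,-2,0,-5],[0,0,-1,1],[0,0,0,-5]]

  row1 -= 3·row0 → [0,-2,0,-5]
  row2 -= 1·row0 → [0,8,-1,21]
  row3 -= -5·row0 → [0,-2,0,-10]
  row2 -= -4·row1 → [0,0,-1,1]
  row3 -= 1·row1 → [0,0,0,-5]
  row3 -= 0·row2 → [0,0,0,-5]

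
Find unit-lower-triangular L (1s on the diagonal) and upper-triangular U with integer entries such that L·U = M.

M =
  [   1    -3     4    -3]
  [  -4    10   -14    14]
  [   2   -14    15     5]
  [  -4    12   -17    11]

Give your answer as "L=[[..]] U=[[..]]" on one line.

L=[[1,0,0,0],[-4,1,0,0],[2,4,1,0],[-4,0,1,1]] U=[[1,-3,4,-3],[0,-2,2,2],[0,0,-1,3],[0,0,0,-4]]

  r1 -= -4·r0 → [0,-2,2,2]
  r2 -= 2·r0 → [0,-8,7,11]
  r3 -= -4·r0 → [0,0,-1,-1]
  r2 -= 4·r1 → [0,0,-1,3]
  r3 -= 0·r1 → [0,0,-1,-1]
  r3 -= 1·r2 → [0,0,0,-4]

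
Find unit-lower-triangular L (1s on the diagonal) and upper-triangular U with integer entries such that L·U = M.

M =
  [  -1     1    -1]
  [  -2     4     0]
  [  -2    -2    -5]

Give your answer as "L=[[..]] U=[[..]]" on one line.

  r1 -= 2·r0 → [0,2,2]
  r2 -= 2·r0 → [0,-4,-3]
  r2 -= -2·r1 → [0,0,1]

L=[[1,0,0],[2,1,0],[2,-2,1]] U=[[-1,1,-1],[0,2,2],[0,0,1]]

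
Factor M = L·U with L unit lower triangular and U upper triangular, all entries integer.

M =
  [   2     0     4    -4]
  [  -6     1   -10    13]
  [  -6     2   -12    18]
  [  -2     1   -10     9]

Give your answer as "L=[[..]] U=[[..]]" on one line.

L=[[1,0,0,0],[-3,1,0,0],[-3,2,1,0],[-1,1,2,1]] U=[[2,0,4,-4],[0,1,2,1],[0,0,-4,4],[0,0,0,-4]]

  R1 -= -3·R0 → [0,1,2,1]
  R2 -= -3·R0 → [0,2,0,6]
  R3 -= -1·R0 → [0,1,-6,5]
  R2 -= 2·R1 → [0,0,-4,4]
  R3 -= 1·R1 → [0,0,-8,4]
  R3 -= 2·R2 → [0,0,0,-4]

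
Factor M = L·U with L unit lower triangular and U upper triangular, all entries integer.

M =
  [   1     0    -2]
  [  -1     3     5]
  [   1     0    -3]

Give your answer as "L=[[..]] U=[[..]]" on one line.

L=[[1,0,0],[-1,1,0],[1,0,1]] U=[[1,0,-2],[0,3,3],[0,0,-1]]

  r1 -= -1·r0 → [0,3,3]
  r2 -= 1·r0 → [0,0,-1]
  r2 -= 0·r1 → [0,0,-1]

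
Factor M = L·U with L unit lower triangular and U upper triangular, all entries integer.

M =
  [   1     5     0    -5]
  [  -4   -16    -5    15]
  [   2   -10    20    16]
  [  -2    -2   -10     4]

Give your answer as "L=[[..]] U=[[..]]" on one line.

  R1 -= -4·R0 → [0,4,-5,-5]
  R2 -= 2·R0 → [0,-20,20,26]
  R3 -= -2·R0 → [0,8,-10,-6]
  R2 -= -5·R1 → [0,0,-5,1]
  R3 -= 2·R1 → [0,0,0,4]
  R3 -= 0·R2 → [0,0,0,4]

L=[[1,0,0,0],[-4,1,0,0],[2,-5,1,0],[-2,2,0,1]] U=[[1,5,0,-5],[0,4,-5,-5],[0,0,-5,1],[0,0,0,4]]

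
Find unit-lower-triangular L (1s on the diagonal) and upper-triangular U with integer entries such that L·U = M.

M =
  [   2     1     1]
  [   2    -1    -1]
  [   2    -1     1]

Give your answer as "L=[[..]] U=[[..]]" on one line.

  R1 -= 1·R0 → [0,-2,-2]
  R2 -= 1·R0 → [0,-2,0]
  R2 -= 1·R1 → [0,0,2]

L=[[1,0,0],[1,1,0],[1,1,1]] U=[[2,1,1],[0,-2,-2],[0,0,2]]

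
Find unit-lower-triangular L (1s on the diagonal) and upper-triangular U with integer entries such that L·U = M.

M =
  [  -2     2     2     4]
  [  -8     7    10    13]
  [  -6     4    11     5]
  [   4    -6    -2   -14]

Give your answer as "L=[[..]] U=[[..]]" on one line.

L=[[1,0,0,0],[4,1,0,0],[3,2,1,0],[-2,2,-2,1]] U=[[-2,2,2,4],[0,-1,2,-3],[0,0,1,-1],[0,0,0,-2]]

  row1 -= 4·row0 → [0,-1,2,-3]
  row2 -= 3·row0 → [0,-2,5,-7]
  row3 -= -2·row0 → [0,-2,2,-6]
  row2 -= 2·row1 → [0,0,1,-1]
  row3 -= 2·row1 → [0,0,-2,0]
  row3 -= -2·row2 → [0,0,0,-2]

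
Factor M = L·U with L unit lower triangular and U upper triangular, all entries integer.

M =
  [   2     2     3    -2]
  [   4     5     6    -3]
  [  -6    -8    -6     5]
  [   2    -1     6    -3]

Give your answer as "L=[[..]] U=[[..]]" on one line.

  R1 -= 2·R0 → [0,1,0,1]
  R2 -= -3·R0 → [0,-2,3,-1]
  R3 -= 1·R0 → [0,-3,3,-1]
  R2 -= -2·R1 → [0,0,3,1]
  R3 -= -3·R1 → [0,0,3,2]
  R3 -= 1·R2 → [0,0,0,1]

L=[[1,0,0,0],[2,1,0,0],[-3,-2,1,0],[1,-3,1,1]] U=[[2,2,3,-2],[0,1,0,1],[0,0,3,1],[0,0,0,1]]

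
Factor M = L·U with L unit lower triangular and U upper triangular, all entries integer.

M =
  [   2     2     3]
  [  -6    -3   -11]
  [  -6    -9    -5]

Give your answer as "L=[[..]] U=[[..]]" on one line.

  R1 -= -3·R0 → [0,3,-2]
  R2 -= -3·R0 → [0,-3,4]
  R2 -= -1·R1 → [0,0,2]

L=[[1,0,0],[-3,1,0],[-3,-1,1]] U=[[2,2,3],[0,3,-2],[0,0,2]]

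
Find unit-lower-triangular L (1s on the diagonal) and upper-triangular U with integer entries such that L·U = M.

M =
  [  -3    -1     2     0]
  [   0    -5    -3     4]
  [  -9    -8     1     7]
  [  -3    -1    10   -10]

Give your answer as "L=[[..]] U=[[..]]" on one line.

L=[[1,0,0,0],[0,1,0,0],[3,1,1,0],[1,0,-4,1]] U=[[-3,-1,2,0],[0,-5,-3,4],[0,0,-2,3],[0,0,0,2]]

  r1 -= 0·r0 → [0,-5,-3,4]
  r2 -= 3·r0 → [0,-5,-5,7]
  r3 -= 1·r0 → [0,0,8,-10]
  r2 -= 1·r1 → [0,0,-2,3]
  r3 -= 0·r1 → [0,0,8,-10]
  r3 -= -4·r2 → [0,0,0,2]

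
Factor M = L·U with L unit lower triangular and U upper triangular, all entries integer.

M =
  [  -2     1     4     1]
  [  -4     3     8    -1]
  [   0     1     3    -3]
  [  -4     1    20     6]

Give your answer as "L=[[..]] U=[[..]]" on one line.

  row1 -= 2·row0 → [0,1,0,-3]
  row2 -= 0·row0 → [0,1,3,-3]
  row3 -= 2·row0 → [0,-1,12,4]
  row2 -= 1·row1 → [0,0,3,0]
  row3 -= -1·row1 → [0,0,12,1]
  row3 -= 4·row2 → [0,0,0,1]

L=[[1,0,0,0],[2,1,0,0],[0,1,1,0],[2,-1,4,1]] U=[[-2,1,4,1],[0,1,0,-3],[0,0,3,0],[0,0,0,1]]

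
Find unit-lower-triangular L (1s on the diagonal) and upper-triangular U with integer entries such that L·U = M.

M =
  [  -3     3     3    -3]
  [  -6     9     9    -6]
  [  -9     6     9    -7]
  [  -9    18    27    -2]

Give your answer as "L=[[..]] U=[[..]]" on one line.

  row1 -= 2·row0 → [0,3,3,0]
  row2 -= 3·row0 → [0,-3,0,2]
  row3 -= 3·row0 → [0,9,18,7]
  row2 -= -1·row1 → [0,0,3,2]
  row3 -= 3·row1 → [0,0,9,7]
  row3 -= 3·row2 → [0,0,0,1]

L=[[1,0,0,0],[2,1,0,0],[3,-1,1,0],[3,3,3,1]] U=[[-3,3,3,-3],[0,3,3,0],[0,0,3,2],[0,0,0,1]]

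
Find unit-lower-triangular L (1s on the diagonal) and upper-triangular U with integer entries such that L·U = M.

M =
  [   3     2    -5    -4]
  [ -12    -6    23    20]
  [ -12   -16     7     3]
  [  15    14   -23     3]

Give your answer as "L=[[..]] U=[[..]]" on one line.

L=[[1,0,0,0],[-4,1,0,0],[-4,-4,1,0],[5,2,4,1]] U=[[3,2,-5,-4],[0,2,3,4],[0,0,-1,3],[0,0,0,3]]

  R1 -= -4·R0 → [0,2,3,4]
  R2 -= -4·R0 → [0,-8,-13,-13]
  R3 -= 5·R0 → [0,4,2,23]
  R2 -= -4·R1 → [0,0,-1,3]
  R3 -= 2·R1 → [0,0,-4,15]
  R3 -= 4·R2 → [0,0,0,3]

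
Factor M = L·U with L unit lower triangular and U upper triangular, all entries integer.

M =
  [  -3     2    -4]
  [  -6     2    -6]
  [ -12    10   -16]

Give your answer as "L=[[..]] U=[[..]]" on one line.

L=[[1,0,0],[2,1,0],[4,-1,1]] U=[[-3,2,-4],[0,-2,2],[0,0,2]]

  r1 -= 2·r0 → [0,-2,2]
  r2 -= 4·r0 → [0,2,0]
  r2 -= -1·r1 → [0,0,2]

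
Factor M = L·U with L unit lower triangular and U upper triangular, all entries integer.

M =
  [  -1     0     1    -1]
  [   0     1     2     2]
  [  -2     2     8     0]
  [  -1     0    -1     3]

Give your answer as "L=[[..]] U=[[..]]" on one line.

L=[[1,0,0,0],[0,1,0,0],[2,2,1,0],[1,0,-1,1]] U=[[-1,0,1,-1],[0,1,2,2],[0,0,2,-2],[0,0,0,2]]

  row1 -= 0·row0 → [0,1,2,2]
  row2 -= 2·row0 → [0,2,6,2]
  row3 -= 1·row0 → [0,0,-2,4]
  row2 -= 2·row1 → [0,0,2,-2]
  row3 -= 0·row1 → [0,0,-2,4]
  row3 -= -1·row2 → [0,0,0,2]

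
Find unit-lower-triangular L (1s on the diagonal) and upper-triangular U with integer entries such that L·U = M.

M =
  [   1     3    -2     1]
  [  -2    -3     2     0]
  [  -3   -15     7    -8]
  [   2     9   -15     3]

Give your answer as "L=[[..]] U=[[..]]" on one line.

  r1 -= -2·r0 → [0,3,-2,2]
  r2 -= -3·r0 → [0,-6,1,-5]
  r3 -= 2·r0 → [0,3,-11,1]
  r2 -= -2·r1 → [0,0,-3,-1]
  r3 -= 1·r1 → [0,0,-9,-1]
  r3 -= 3·r2 → [0,0,0,2]

L=[[1,0,0,0],[-2,1,0,0],[-3,-2,1,0],[2,1,3,1]] U=[[1,3,-2,1],[0,3,-2,2],[0,0,-3,-1],[0,0,0,2]]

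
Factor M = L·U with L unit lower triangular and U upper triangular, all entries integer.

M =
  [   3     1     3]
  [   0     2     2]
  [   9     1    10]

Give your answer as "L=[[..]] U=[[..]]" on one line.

  row1 -= 0·row0 → [0,2,2]
  row2 -= 3·row0 → [0,-2,1]
  row2 -= -1·row1 → [0,0,3]

L=[[1,0,0],[0,1,0],[3,-1,1]] U=[[3,1,3],[0,2,2],[0,0,3]]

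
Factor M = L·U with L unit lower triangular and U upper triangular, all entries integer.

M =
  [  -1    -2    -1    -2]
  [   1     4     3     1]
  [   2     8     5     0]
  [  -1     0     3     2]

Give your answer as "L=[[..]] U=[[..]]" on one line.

L=[[1,0,0,0],[-1,1,0,0],[-2,2,1,0],[1,1,-2,1]] U=[[-1,-2,-1,-2],[0,2,2,-1],[0,0,-1,-2],[0,0,0,1]]

  row1 -= -1·row0 → [0,2,2,-1]
  row2 -= -2·row0 → [0,4,3,-4]
  row3 -= 1·row0 → [0,2,4,4]
  row2 -= 2·row1 → [0,0,-1,-2]
  row3 -= 1·row1 → [0,0,2,5]
  row3 -= -2·row2 → [0,0,0,1]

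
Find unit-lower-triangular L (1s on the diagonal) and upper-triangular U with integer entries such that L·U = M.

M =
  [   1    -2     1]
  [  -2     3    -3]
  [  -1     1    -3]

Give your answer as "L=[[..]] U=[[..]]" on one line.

  row1 -= -2·row0 → [0,-1,-1]
  row2 -= -1·row0 → [0,-1,-2]
  row2 -= 1·row1 → [0,0,-1]

L=[[1,0,0],[-2,1,0],[-1,1,1]] U=[[1,-2,1],[0,-1,-1],[0,0,-1]]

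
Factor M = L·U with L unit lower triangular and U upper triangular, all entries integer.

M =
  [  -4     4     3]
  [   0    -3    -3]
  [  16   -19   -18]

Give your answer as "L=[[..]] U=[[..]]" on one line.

  row1 -= 0·row0 → [0,-3,-3]
  row2 -= -4·row0 → [0,-3,-6]
  row2 -= 1·row1 → [0,0,-3]

L=[[1,0,0],[0,1,0],[-4,1,1]] U=[[-4,4,3],[0,-3,-3],[0,0,-3]]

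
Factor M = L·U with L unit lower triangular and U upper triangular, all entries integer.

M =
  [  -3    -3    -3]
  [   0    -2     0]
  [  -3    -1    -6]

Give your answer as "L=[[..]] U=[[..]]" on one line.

  row1 -= 0·row0 → [0,-2,0]
  row2 -= 1·row0 → [0,2,-3]
  row2 -= -1·row1 → [0,0,-3]

L=[[1,0,0],[0,1,0],[1,-1,1]] U=[[-3,-3,-3],[0,-2,0],[0,0,-3]]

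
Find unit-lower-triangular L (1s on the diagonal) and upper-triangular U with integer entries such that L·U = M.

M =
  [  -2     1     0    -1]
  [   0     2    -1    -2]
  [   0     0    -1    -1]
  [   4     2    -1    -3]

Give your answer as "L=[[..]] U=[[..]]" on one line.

  row1 -= 0·row0 → [0,2,-1,-2]
  row2 -= 0·row0 → [0,0,-1,-1]
  row3 -= -2·row0 → [0,4,-1,-5]
  row2 -= 0·row1 → [0,0,-1,-1]
  row3 -= 2·row1 → [0,0,1,-1]
  row3 -= -1·row2 → [0,0,0,-2]

L=[[1,0,0,0],[0,1,0,0],[0,0,1,0],[-2,2,-1,1]] U=[[-2,1,0,-1],[0,2,-1,-2],[0,0,-1,-1],[0,0,0,-2]]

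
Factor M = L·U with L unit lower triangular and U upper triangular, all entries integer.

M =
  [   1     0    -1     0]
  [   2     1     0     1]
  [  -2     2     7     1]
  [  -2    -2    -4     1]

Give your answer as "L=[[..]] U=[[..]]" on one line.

L=[[1,0,0,0],[2,1,0,0],[-2,2,1,0],[-2,-2,-2,1]] U=[[1,0,-1,0],[0,1,2,1],[0,0,1,-1],[0,0,0,1]]

  row1 -= 2·row0 → [0,1,2,1]
  row2 -= -2·row0 → [0,2,5,1]
  row3 -= -2·row0 → [0,-2,-6,1]
  row2 -= 2·row1 → [0,0,1,-1]
  row3 -= -2·row1 → [0,0,-2,3]
  row3 -= -2·row2 → [0,0,0,1]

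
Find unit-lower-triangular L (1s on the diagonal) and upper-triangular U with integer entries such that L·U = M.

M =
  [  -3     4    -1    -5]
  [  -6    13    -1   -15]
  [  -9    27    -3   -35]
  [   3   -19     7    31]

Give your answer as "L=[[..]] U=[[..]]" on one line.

  r1 -= 2·r0 → [0,5,1,-5]
  r2 -= 3·r0 → [0,15,0,-20]
  r3 -= -1·r0 → [0,-15,6,26]
  r2 -= 3·r1 → [0,0,-3,-5]
  r3 -= -3·r1 → [0,0,9,11]
  r3 -= -3·r2 → [0,0,0,-4]

L=[[1,0,0,0],[2,1,0,0],[3,3,1,0],[-1,-3,-3,1]] U=[[-3,4,-1,-5],[0,5,1,-5],[0,0,-3,-5],[0,0,0,-4]]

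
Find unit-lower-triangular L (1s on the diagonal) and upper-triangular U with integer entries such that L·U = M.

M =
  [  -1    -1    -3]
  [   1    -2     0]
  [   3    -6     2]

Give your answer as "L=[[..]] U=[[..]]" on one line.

  r1 -= -1·r0 → [0,-3,-3]
  r2 -= -3·r0 → [0,-9,-7]
  r2 -= 3·r1 → [0,0,2]

L=[[1,0,0],[-1,1,0],[-3,3,1]] U=[[-1,-1,-3],[0,-3,-3],[0,0,2]]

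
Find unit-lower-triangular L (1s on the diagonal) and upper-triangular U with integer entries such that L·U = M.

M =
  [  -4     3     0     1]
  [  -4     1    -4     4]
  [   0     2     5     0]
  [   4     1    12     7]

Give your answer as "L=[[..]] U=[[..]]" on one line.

  r1 -= 1·r0 → [0,-2,-4,3]
  r2 -= 0·r0 → [0,2,5,0]
  r3 -= -1·r0 → [0,4,12,8]
  r2 -= -1·r1 → [0,0,1,3]
  r3 -= -2·r1 → [0,0,4,14]
  r3 -= 4·r2 → [0,0,0,2]

L=[[1,0,0,0],[1,1,0,0],[0,-1,1,0],[-1,-2,4,1]] U=[[-4,3,0,1],[0,-2,-4,3],[0,0,1,3],[0,0,0,2]]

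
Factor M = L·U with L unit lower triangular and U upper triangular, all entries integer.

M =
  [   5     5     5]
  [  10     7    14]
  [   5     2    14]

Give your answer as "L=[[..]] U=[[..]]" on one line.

  R1 -= 2·R0 → [0,-3,4]
  R2 -= 1·R0 → [0,-3,9]
  R2 -= 1·R1 → [0,0,5]

L=[[1,0,0],[2,1,0],[1,1,1]] U=[[5,5,5],[0,-3,4],[0,0,5]]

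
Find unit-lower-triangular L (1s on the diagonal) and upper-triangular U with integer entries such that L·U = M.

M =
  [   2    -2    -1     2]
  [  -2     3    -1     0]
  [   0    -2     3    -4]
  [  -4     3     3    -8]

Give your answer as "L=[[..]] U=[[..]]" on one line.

  row1 -= -1·row0 → [0,1,-2,2]
  row2 -= 0·row0 → [0,-2,3,-4]
  row3 -= -2·row0 → [0,-1,1,-4]
  row2 -= -2·row1 → [0,0,-1,0]
  row3 -= -1·row1 → [0,0,-1,-2]
  row3 -= 1·row2 → [0,0,0,-2]

L=[[1,0,0,0],[-1,1,0,0],[0,-2,1,0],[-2,-1,1,1]] U=[[2,-2,-1,2],[0,1,-2,2],[0,0,-1,0],[0,0,0,-2]]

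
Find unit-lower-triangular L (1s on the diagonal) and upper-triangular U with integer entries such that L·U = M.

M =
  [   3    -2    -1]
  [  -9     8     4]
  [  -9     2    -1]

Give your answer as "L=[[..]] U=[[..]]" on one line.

L=[[1,0,0],[-3,1,0],[-3,-2,1]] U=[[3,-2,-1],[0,2,1],[0,0,-2]]

  R1 -= -3·R0 → [0,2,1]
  R2 -= -3·R0 → [0,-4,-4]
  R2 -= -2·R1 → [0,0,-2]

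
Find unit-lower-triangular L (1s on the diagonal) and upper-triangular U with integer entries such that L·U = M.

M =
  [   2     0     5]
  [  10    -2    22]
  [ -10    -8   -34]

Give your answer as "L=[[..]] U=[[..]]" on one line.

L=[[1,0,0],[5,1,0],[-5,4,1]] U=[[2,0,5],[0,-2,-3],[0,0,3]]

  r1 -= 5·r0 → [0,-2,-3]
  r2 -= -5·r0 → [0,-8,-9]
  r2 -= 4·r1 → [0,0,3]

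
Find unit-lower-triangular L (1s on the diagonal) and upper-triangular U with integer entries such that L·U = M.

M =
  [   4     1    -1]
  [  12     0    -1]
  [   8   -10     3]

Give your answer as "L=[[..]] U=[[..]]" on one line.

L=[[1,0,0],[3,1,0],[2,4,1]] U=[[4,1,-1],[0,-3,2],[0,0,-3]]

  row1 -= 3·row0 → [0,-3,2]
  row2 -= 2·row0 → [0,-12,5]
  row2 -= 4·row1 → [0,0,-3]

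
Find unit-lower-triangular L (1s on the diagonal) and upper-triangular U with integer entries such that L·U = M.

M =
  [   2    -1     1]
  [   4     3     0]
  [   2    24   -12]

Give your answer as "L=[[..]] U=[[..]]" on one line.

L=[[1,0,0],[2,1,0],[1,5,1]] U=[[2,-1,1],[0,5,-2],[0,0,-3]]

  row1 -= 2·row0 → [0,5,-2]
  row2 -= 1·row0 → [0,25,-13]
  row2 -= 5·row1 → [0,0,-3]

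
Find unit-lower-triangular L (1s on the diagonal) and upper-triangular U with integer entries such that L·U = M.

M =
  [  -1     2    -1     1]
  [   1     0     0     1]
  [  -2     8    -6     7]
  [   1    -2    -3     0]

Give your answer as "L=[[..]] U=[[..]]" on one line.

L=[[1,0,0,0],[-1,1,0,0],[2,2,1,0],[-1,0,2,1]] U=[[-1,2,-1,1],[0,2,-1,2],[0,0,-2,1],[0,0,0,-1]]

  R1 -= -1·R0 → [0,2,-1,2]
  R2 -= 2·R0 → [0,4,-4,5]
  R3 -= -1·R0 → [0,0,-4,1]
  R2 -= 2·R1 → [0,0,-2,1]
  R3 -= 0·R1 → [0,0,-4,1]
  R3 -= 2·R2 → [0,0,0,-1]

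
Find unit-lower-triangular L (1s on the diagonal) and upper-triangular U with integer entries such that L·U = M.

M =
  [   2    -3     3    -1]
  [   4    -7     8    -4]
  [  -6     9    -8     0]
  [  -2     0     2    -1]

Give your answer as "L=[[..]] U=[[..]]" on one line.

  row1 -= 2·row0 → [0,-1,2,-2]
  row2 -= -3·row0 → [0,0,1,-3]
  row3 -= -1·row0 → [0,-3,5,-2]
  row2 -= 0·row1 → [0,0,1,-3]
  row3 -= 3·row1 → [0,0,-1,4]
  row3 -= -1·row2 → [0,0,0,1]

L=[[1,0,0,0],[2,1,0,0],[-3,0,1,0],[-1,3,-1,1]] U=[[2,-3,3,-1],[0,-1,2,-2],[0,0,1,-3],[0,0,0,1]]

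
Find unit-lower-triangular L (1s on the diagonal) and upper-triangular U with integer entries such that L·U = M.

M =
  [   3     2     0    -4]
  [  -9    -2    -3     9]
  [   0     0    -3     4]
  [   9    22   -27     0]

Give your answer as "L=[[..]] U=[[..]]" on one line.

L=[[1,0,0,0],[-3,1,0,0],[0,0,1,0],[3,4,5,1]] U=[[3,2,0,-4],[0,4,-3,-3],[0,0,-3,4],[0,0,0,4]]

  r1 -= -3·r0 → [0,4,-3,-3]
  r2 -= 0·r0 → [0,0,-3,4]
  r3 -= 3·r0 → [0,16,-27,12]
  r2 -= 0·r1 → [0,0,-3,4]
  r3 -= 4·r1 → [0,0,-15,24]
  r3 -= 5·r2 → [0,0,0,4]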